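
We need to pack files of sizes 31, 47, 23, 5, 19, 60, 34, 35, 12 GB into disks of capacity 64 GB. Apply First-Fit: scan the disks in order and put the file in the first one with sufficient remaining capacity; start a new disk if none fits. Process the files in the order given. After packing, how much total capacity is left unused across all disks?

54

disk 1: place 31 GB, 33 GB left
disk 2: place 47 GB, 17 GB left
disk 1: place 23 GB, 10 GB left
disk 1: place 5 GB, 5 GB left
disk 3: place 19 GB, 45 GB left
disk 4: place 60 GB, 4 GB left
disk 3: place 34 GB, 11 GB left
disk 5: place 35 GB, 29 GB left
disk 2: place 12 GB, 5 GB left
5 disks × 64 GB = 320 GB; used 266 GB; unused 54 GB.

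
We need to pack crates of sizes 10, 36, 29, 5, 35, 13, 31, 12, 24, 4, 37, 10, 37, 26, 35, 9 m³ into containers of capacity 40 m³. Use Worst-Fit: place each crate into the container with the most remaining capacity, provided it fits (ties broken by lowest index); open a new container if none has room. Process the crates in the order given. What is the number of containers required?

10

container 1: place 10 m³, 30 m³ left
container 2: place 36 m³, 4 m³ left
container 1: place 29 m³, 1 m³ left
container 3: place 5 m³, 35 m³ left
container 3: place 35 m³, 0 m³ left
container 4: place 13 m³, 27 m³ left
container 5: place 31 m³, 9 m³ left
container 4: place 12 m³, 15 m³ left
container 6: place 24 m³, 16 m³ left
container 6: place 4 m³, 12 m³ left
container 7: place 37 m³, 3 m³ left
container 4: place 10 m³, 5 m³ left
container 8: place 37 m³, 3 m³ left
container 9: place 26 m³, 14 m³ left
container 10: place 35 m³, 5 m³ left
container 9: place 9 m³, 5 m³ left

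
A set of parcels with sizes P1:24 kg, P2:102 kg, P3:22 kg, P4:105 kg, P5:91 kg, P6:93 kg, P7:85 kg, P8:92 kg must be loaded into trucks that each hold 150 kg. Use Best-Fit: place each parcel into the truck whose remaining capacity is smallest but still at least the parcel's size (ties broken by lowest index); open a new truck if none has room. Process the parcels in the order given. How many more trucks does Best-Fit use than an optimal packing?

Best-Fit: [24,102,22] [105] [91] [93] [85] [92] → 6 trucks.
6 parcels exceed 75 kg (half the capacity), and no two of those can share a truck, so at least 6 trucks are needed.
So 6 is already optimal.

0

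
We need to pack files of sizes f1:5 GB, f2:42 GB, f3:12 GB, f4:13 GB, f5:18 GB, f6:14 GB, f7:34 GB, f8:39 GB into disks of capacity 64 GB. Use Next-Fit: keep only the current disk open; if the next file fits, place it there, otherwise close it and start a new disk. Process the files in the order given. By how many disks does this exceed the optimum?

1

Next-Fit: [5,42,12] [13,18,14] [34] [39] → 4 disks.
Total size 177 GB; any packing needs at least ⌈177/64⌉ = 3 disks.
An optimal packing achieves that bound: [42,18] [39,14,5] [34,13,12] → 3 disks.
Excess: 4 − 3 = 1.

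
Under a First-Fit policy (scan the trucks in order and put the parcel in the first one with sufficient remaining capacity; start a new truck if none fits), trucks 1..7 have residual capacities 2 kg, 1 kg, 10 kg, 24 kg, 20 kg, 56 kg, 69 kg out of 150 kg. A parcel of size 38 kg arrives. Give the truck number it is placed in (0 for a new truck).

6

Trucks with room: truck 6 (56 kg), truck 7 (69 kg).
The first with room is truck 6.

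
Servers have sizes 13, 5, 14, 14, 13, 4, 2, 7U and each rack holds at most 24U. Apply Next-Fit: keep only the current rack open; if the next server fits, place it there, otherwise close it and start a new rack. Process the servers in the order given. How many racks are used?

rack 1: place 13U, 11U left
rack 1: place 5U, 6U left
rack 2: place 14U, 10U left
rack 3: place 14U, 10U left
rack 4: place 13U, 11U left
rack 4: place 4U, 7U left
rack 4: place 2U, 5U left
rack 5: place 7U, 17U left
Final racks: [13,5] [14] [14] [13,4,2] [7].

5 racks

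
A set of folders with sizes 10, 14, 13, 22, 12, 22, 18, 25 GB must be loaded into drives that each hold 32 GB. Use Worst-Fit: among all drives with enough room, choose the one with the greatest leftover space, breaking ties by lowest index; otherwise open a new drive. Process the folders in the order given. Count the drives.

6 drives

10 GB → drive 1 (remaining 22 GB)
14 GB → drive 1 (remaining 8 GB)
13 GB → drive 2 (remaining 19 GB)
22 GB → drive 3 (remaining 10 GB)
12 GB → drive 2 (remaining 7 GB)
22 GB → drive 4 (remaining 10 GB)
18 GB → drive 5 (remaining 14 GB)
25 GB → drive 6 (remaining 7 GB)
Final drives: [10,14] [13,12] [22] [22] [18] [25].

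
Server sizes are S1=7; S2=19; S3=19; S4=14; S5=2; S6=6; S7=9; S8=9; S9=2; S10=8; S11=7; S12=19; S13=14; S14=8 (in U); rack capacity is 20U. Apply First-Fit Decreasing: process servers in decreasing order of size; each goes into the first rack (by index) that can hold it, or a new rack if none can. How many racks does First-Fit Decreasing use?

8 racks

Sorted descending: 19, 19, 19, 14, 14, 9, 9, 8, 8, 7, 7, 6, 2, 2.
Put 19U in rack 1; 1U remain.
Put 19U in rack 2; 1U remain.
Put 19U in rack 3; 1U remain.
Put 14U in rack 4; 6U remain.
Put 14U in rack 5; 6U remain.
Put 9U in rack 6; 11U remain.
Put 9U in rack 6; 2U remain.
Put 8U in rack 7; 12U remain.
Put 8U in rack 7; 4U remain.
Put 7U in rack 8; 13U remain.
Put 7U in rack 8; 6U remain.
Put 6U in rack 4; 0U remain.
Put 2U in rack 5; 4U remain.
Put 2U in rack 5; 2U remain.
Final racks: [19] [19] [19] [14,6] [14,2,2] [9,9] [8,8] [7,7].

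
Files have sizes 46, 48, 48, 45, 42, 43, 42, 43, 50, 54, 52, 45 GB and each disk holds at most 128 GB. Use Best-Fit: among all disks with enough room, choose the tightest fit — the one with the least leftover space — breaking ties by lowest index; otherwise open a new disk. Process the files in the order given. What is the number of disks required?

6 disks

disk 1: place 46 GB, 82 GB left
disk 1: place 48 GB, 34 GB left
disk 2: place 48 GB, 80 GB left
disk 2: place 45 GB, 35 GB left
disk 3: place 42 GB, 86 GB left
disk 3: place 43 GB, 43 GB left
disk 3: place 42 GB, 1 GB left
disk 4: place 43 GB, 85 GB left
disk 4: place 50 GB, 35 GB left
disk 5: place 54 GB, 74 GB left
disk 5: place 52 GB, 22 GB left
disk 6: place 45 GB, 83 GB left
Final disks: [46,48] [48,45] [42,43,42] [43,50] [54,52] [45].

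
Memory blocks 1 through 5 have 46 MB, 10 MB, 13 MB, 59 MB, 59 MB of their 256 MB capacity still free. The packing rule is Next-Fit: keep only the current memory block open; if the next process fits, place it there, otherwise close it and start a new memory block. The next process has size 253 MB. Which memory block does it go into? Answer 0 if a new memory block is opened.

0

Next-Fit only looks at memory block 5, which has 59 MB free.
253 MB does not fit, so a new memory block is opened.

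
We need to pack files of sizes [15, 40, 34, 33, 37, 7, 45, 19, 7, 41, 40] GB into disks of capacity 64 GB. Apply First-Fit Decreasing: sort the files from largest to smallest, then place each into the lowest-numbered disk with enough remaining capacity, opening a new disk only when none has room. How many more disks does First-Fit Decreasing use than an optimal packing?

First-Fit Decreasing: [45,19] [41,15,7] [40,7] [40] [37] [34] [33] → 7 disks.
7 files exceed 32 GB (half the capacity), and no two of those can share a disk, so at least 7 disks are needed.
So 7 is already optimal.

0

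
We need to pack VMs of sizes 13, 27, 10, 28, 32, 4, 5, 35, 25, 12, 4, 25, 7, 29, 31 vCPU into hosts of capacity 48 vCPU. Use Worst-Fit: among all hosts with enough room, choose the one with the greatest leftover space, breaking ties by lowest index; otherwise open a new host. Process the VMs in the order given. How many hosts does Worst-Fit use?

13 vCPU → host 1 (remaining 35 vCPU)
27 vCPU → host 1 (remaining 8 vCPU)
10 vCPU → host 2 (remaining 38 vCPU)
28 vCPU → host 2 (remaining 10 vCPU)
32 vCPU → host 3 (remaining 16 vCPU)
4 vCPU → host 3 (remaining 12 vCPU)
5 vCPU → host 3 (remaining 7 vCPU)
35 vCPU → host 4 (remaining 13 vCPU)
25 vCPU → host 5 (remaining 23 vCPU)
12 vCPU → host 5 (remaining 11 vCPU)
4 vCPU → host 4 (remaining 9 vCPU)
25 vCPU → host 6 (remaining 23 vCPU)
7 vCPU → host 6 (remaining 16 vCPU)
29 vCPU → host 7 (remaining 19 vCPU)
31 vCPU → host 8 (remaining 17 vCPU)
Final hosts: [13,27] [10,28] [32,4,5] [35,4] [25,12] [25,7] [29] [31].

8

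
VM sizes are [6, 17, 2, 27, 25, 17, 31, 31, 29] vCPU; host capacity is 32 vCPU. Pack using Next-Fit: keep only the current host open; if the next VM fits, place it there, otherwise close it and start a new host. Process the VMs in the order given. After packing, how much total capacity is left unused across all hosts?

host 1: place 6 vCPU, 26 vCPU left
host 1: place 17 vCPU, 9 vCPU left
host 1: place 2 vCPU, 7 vCPU left
host 2: place 27 vCPU, 5 vCPU left
host 3: place 25 vCPU, 7 vCPU left
host 4: place 17 vCPU, 15 vCPU left
host 5: place 31 vCPU, 1 vCPU left
host 6: place 31 vCPU, 1 vCPU left
host 7: place 29 vCPU, 3 vCPU left
7 hosts × 32 vCPU = 224 vCPU; used 185 vCPU; unused 39 vCPU.

39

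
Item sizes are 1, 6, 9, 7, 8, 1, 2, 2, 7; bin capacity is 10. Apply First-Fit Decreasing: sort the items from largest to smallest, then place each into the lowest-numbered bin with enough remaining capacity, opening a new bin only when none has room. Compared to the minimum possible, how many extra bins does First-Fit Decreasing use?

0

First-Fit Decreasing: [9,1] [8,2] [7,2,1] [7] [6] → 5 bins.
Total size 43; any packing needs at least ⌈43/10⌉ = 5 bins.
So 5 is already optimal.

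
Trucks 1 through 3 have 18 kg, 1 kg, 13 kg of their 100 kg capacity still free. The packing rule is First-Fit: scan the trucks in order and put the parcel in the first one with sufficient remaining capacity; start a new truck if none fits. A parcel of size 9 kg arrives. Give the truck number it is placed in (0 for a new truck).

1

Trucks with room: truck 1 (18 kg), truck 3 (13 kg).
The first with room is truck 1.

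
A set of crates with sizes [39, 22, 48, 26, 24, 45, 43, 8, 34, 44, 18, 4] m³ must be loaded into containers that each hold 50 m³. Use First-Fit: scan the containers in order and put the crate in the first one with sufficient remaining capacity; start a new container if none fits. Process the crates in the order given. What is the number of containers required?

Put 39 m³ in container 1; 11 m³ remain.
Put 22 m³ in container 2; 28 m³ remain.
Put 48 m³ in container 3; 2 m³ remain.
Put 26 m³ in container 2; 2 m³ remain.
Put 24 m³ in container 4; 26 m³ remain.
Put 45 m³ in container 5; 5 m³ remain.
Put 43 m³ in container 6; 7 m³ remain.
Put 8 m³ in container 1; 3 m³ remain.
Put 34 m³ in container 7; 16 m³ remain.
Put 44 m³ in container 8; 6 m³ remain.
Put 18 m³ in container 4; 8 m³ remain.
Put 4 m³ in container 4; 4 m³ remain.
Final containers: [39,8] [22,26] [48] [24,18,4] [45] [43] [34] [44].

8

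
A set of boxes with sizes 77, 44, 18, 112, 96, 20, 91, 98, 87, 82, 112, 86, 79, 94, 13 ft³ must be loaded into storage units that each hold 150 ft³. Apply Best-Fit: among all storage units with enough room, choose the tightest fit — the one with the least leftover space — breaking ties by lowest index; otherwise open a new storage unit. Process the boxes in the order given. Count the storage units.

11

Put 77 ft³ in storage unit 1; 73 ft³ remain.
Put 44 ft³ in storage unit 1; 29 ft³ remain.
Put 18 ft³ in storage unit 1; 11 ft³ remain.
Put 112 ft³ in storage unit 2; 38 ft³ remain.
Put 96 ft³ in storage unit 3; 54 ft³ remain.
Put 20 ft³ in storage unit 2; 18 ft³ remain.
Put 91 ft³ in storage unit 4; 59 ft³ remain.
Put 98 ft³ in storage unit 5; 52 ft³ remain.
Put 87 ft³ in storage unit 6; 63 ft³ remain.
Put 82 ft³ in storage unit 7; 68 ft³ remain.
Put 112 ft³ in storage unit 8; 38 ft³ remain.
Put 86 ft³ in storage unit 9; 64 ft³ remain.
Put 79 ft³ in storage unit 10; 71 ft³ remain.
Put 94 ft³ in storage unit 11; 56 ft³ remain.
Put 13 ft³ in storage unit 2; 5 ft³ remain.
Final storage units: [77,44,18] [112,20,13] [96] [91] [98] [87] [82] [112] [86] [79] [94].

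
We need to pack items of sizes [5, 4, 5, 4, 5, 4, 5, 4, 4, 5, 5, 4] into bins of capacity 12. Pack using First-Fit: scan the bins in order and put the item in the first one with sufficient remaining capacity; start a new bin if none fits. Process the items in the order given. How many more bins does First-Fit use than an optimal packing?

First-Fit: [5,4] [5,4] [5,4] [5,4] [4,5] [5,4] → 6 bins.
Total size 54; any packing needs at least ⌈54/12⌉ = 5 bins.
An optimal packing achieves that bound: [5,5] [5,5] [5,5] [4,4,4] [4,4,4] → 5 bins.
Excess: 6 − 5 = 1.

1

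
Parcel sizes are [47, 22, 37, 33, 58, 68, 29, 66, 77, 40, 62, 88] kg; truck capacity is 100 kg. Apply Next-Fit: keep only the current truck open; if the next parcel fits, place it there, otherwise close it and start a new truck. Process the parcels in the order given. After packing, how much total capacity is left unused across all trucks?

Put 47 kg in truck 1; 53 kg remain.
Put 22 kg in truck 1; 31 kg remain.
Put 37 kg in truck 2; 63 kg remain.
Put 33 kg in truck 2; 30 kg remain.
Put 58 kg in truck 3; 42 kg remain.
Put 68 kg in truck 4; 32 kg remain.
Put 29 kg in truck 4; 3 kg remain.
Put 66 kg in truck 5; 34 kg remain.
Put 77 kg in truck 6; 23 kg remain.
Put 40 kg in truck 7; 60 kg remain.
Put 62 kg in truck 8; 38 kg remain.
Put 88 kg in truck 9; 12 kg remain.
9 trucks × 100 kg = 900 kg; used 627 kg; unused 273 kg.

273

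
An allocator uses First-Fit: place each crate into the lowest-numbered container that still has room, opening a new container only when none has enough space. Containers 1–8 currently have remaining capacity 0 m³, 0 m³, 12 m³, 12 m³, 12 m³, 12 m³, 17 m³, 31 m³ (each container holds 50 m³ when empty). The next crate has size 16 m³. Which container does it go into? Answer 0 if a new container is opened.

Containers with room: container 7 (17 m³), container 8 (31 m³).
The first with room is container 7.

7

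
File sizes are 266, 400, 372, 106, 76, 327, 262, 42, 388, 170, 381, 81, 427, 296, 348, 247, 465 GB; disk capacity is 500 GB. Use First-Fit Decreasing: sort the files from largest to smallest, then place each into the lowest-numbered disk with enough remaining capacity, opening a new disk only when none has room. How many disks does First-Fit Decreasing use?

Sorted descending: 465, 427, 400, 388, 381, 372, 348, 327, 296, 266, 262, 247, 170, 106, 81, 76, 42.
465 GB → disk 1 (remaining 35 GB)
427 GB → disk 2 (remaining 73 GB)
400 GB → disk 3 (remaining 100 GB)
388 GB → disk 4 (remaining 112 GB)
381 GB → disk 5 (remaining 119 GB)
372 GB → disk 6 (remaining 128 GB)
348 GB → disk 7 (remaining 152 GB)
327 GB → disk 8 (remaining 173 GB)
296 GB → disk 9 (remaining 204 GB)
266 GB → disk 10 (remaining 234 GB)
262 GB → disk 11 (remaining 238 GB)
247 GB → disk 12 (remaining 253 GB)
170 GB → disk 8 (remaining 3 GB)
106 GB → disk 4 (remaining 6 GB)
81 GB → disk 3 (remaining 19 GB)
76 GB → disk 5 (remaining 43 GB)
42 GB → disk 2 (remaining 31 GB)
Final disks: [465] [427,42] [400,81] [388,106] [381,76] [372] [348] [327,170] [296] [266] [262] [247].

12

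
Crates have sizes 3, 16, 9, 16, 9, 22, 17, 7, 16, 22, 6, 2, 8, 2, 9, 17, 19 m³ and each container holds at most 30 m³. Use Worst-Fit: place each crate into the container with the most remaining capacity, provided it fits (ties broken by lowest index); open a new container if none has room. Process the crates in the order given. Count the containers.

8

3 m³ → container 1 (remaining 27 m³)
16 m³ → container 1 (remaining 11 m³)
9 m³ → container 1 (remaining 2 m³)
16 m³ → container 2 (remaining 14 m³)
9 m³ → container 2 (remaining 5 m³)
22 m³ → container 3 (remaining 8 m³)
17 m³ → container 4 (remaining 13 m³)
7 m³ → container 4 (remaining 6 m³)
16 m³ → container 5 (remaining 14 m³)
22 m³ → container 6 (remaining 8 m³)
6 m³ → container 5 (remaining 8 m³)
2 m³ → container 3 (remaining 6 m³)
8 m³ → container 5 (remaining 0 m³)
2 m³ → container 6 (remaining 6 m³)
9 m³ → container 7 (remaining 21 m³)
17 m³ → container 7 (remaining 4 m³)
19 m³ → container 8 (remaining 11 m³)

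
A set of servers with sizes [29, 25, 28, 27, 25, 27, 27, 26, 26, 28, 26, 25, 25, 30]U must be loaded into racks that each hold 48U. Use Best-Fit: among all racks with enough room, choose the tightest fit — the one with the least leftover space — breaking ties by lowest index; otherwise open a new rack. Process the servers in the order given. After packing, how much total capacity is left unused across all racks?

298

29U → rack 1 (remaining 19U)
25U → rack 2 (remaining 23U)
28U → rack 3 (remaining 20U)
27U → rack 4 (remaining 21U)
25U → rack 5 (remaining 23U)
27U → rack 6 (remaining 21U)
27U → rack 7 (remaining 21U)
26U → rack 8 (remaining 22U)
26U → rack 9 (remaining 22U)
28U → rack 10 (remaining 20U)
26U → rack 11 (remaining 22U)
25U → rack 12 (remaining 23U)
25U → rack 13 (remaining 23U)
30U → rack 14 (remaining 18U)
14 racks × 48U = 672U; used 374U; unused 298U.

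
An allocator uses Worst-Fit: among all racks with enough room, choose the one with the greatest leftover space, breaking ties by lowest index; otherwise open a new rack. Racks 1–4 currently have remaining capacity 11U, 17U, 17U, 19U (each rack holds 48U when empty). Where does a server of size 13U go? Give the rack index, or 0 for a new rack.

Racks with room: rack 2 (17U), rack 3 (17U), rack 4 (19U).
Most room is rack 4 with 19U free.

4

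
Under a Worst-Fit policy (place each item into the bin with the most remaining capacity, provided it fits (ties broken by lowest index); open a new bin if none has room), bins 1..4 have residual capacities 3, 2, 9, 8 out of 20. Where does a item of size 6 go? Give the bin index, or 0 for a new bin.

3

Bins with room: bin 3 (9), bin 4 (8).
Most room is bin 3 with 9 free.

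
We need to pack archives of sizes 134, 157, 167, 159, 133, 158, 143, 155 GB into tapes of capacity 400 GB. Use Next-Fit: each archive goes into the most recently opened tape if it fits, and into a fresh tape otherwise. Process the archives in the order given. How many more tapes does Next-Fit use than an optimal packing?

0

Next-Fit: [134,157] [167,159] [133,158] [143,155] → 4 tapes.
Total size 1206 GB; any packing needs at least ⌈1206/400⌉ = 4 tapes.
So 4 is already optimal.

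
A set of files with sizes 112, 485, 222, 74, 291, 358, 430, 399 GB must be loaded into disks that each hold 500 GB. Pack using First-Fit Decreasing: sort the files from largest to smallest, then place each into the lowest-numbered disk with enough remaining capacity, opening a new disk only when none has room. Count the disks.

6

Sorted descending: 485, 430, 399, 358, 291, 222, 112, 74.
485 GB → disk 1 (remaining 15 GB)
430 GB → disk 2 (remaining 70 GB)
399 GB → disk 3 (remaining 101 GB)
358 GB → disk 4 (remaining 142 GB)
291 GB → disk 5 (remaining 209 GB)
222 GB → disk 6 (remaining 278 GB)
112 GB → disk 4 (remaining 30 GB)
74 GB → disk 3 (remaining 27 GB)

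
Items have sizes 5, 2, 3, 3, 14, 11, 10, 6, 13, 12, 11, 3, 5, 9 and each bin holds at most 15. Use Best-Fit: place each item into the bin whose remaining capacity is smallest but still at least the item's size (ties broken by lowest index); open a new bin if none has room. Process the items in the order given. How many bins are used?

Put 5 in bin 1; 10 remain.
Put 2 in bin 1; 8 remain.
Put 3 in bin 1; 5 remain.
Put 3 in bin 1; 2 remain.
Put 14 in bin 2; 1 remain.
Put 11 in bin 3; 4 remain.
Put 10 in bin 4; 5 remain.
Put 6 in bin 5; 9 remain.
Put 13 in bin 6; 2 remain.
Put 12 in bin 7; 3 remain.
Put 11 in bin 8; 4 remain.
Put 3 in bin 7; 0 remain.
Put 5 in bin 4; 0 remain.
Put 9 in bin 5; 0 remain.
Final bins: [5,2,3,3] [14] [11] [10,5] [6,9] [13] [12,3] [11].

8 bins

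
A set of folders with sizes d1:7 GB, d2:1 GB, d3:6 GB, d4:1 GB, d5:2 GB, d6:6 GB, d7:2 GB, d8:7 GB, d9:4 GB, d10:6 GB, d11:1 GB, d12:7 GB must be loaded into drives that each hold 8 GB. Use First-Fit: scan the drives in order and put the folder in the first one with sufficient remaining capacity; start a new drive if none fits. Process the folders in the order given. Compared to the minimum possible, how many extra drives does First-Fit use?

0

First-Fit: [7,1] [6,1,1] [2,6] [2,4] [7] [6] [7] → 7 drives.
Total size 50 GB; any packing needs at least ⌈50/8⌉ = 7 drives.
So 7 is already optimal.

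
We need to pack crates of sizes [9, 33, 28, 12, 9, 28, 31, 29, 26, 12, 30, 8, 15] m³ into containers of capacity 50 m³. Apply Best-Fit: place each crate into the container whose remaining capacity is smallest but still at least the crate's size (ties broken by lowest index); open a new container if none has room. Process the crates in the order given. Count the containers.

7 containers

9 m³ → container 1 (remaining 41 m³)
33 m³ → container 1 (remaining 8 m³)
28 m³ → container 2 (remaining 22 m³)
12 m³ → container 2 (remaining 10 m³)
9 m³ → container 2 (remaining 1 m³)
28 m³ → container 3 (remaining 22 m³)
31 m³ → container 4 (remaining 19 m³)
29 m³ → container 5 (remaining 21 m³)
26 m³ → container 6 (remaining 24 m³)
12 m³ → container 4 (remaining 7 m³)
30 m³ → container 7 (remaining 20 m³)
8 m³ → container 1 (remaining 0 m³)
15 m³ → container 7 (remaining 5 m³)
Final containers: [9,33,8] [28,12,9] [28] [31,12] [29] [26] [30,15].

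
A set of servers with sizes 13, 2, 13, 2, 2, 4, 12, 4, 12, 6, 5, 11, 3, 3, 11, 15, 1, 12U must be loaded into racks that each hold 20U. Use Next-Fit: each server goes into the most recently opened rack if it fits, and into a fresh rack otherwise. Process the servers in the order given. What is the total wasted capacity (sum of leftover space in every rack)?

Put 13U in rack 1; 7U remain.
Put 2U in rack 1; 5U remain.
Put 13U in rack 2; 7U remain.
Put 2U in rack 2; 5U remain.
Put 2U in rack 2; 3U remain.
Put 4U in rack 3; 16U remain.
Put 12U in rack 3; 4U remain.
Put 4U in rack 3; 0U remain.
Put 12U in rack 4; 8U remain.
Put 6U in rack 4; 2U remain.
Put 5U in rack 5; 15U remain.
Put 11U in rack 5; 4U remain.
Put 3U in rack 5; 1U remain.
Put 3U in rack 6; 17U remain.
Put 11U in rack 6; 6U remain.
Put 15U in rack 7; 5U remain.
Put 1U in rack 7; 4U remain.
Put 12U in rack 8; 8U remain.
8 racks × 20U = 160U; used 131U; unused 29U.

29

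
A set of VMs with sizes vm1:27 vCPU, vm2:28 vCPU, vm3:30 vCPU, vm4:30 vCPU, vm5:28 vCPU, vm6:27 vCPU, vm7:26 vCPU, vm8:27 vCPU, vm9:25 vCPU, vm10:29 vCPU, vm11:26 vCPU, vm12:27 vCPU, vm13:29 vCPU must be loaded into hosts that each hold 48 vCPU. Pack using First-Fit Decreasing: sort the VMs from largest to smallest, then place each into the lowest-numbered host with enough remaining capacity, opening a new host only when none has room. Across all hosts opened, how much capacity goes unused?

Sorted descending: 30, 30, 29, 29, 28, 28, 27, 27, 27, 27, 26, 26, 25.
host 1: place 30 vCPU, 18 vCPU left
host 2: place 30 vCPU, 18 vCPU left
host 3: place 29 vCPU, 19 vCPU left
host 4: place 29 vCPU, 19 vCPU left
host 5: place 28 vCPU, 20 vCPU left
host 6: place 28 vCPU, 20 vCPU left
host 7: place 27 vCPU, 21 vCPU left
host 8: place 27 vCPU, 21 vCPU left
host 9: place 27 vCPU, 21 vCPU left
host 10: place 27 vCPU, 21 vCPU left
host 11: place 26 vCPU, 22 vCPU left
host 12: place 26 vCPU, 22 vCPU left
host 13: place 25 vCPU, 23 vCPU left
13 hosts × 48 vCPU = 624 vCPU; used 359 vCPU; unused 265 vCPU.

265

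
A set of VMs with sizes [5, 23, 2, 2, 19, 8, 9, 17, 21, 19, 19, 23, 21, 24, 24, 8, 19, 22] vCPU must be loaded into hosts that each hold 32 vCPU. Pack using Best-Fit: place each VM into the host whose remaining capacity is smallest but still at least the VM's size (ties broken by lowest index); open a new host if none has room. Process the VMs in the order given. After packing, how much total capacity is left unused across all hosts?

99

host 1: place 5 vCPU, 27 vCPU left
host 1: place 23 vCPU, 4 vCPU left
host 1: place 2 vCPU, 2 vCPU left
host 1: place 2 vCPU, 0 vCPU left
host 2: place 19 vCPU, 13 vCPU left
host 2: place 8 vCPU, 5 vCPU left
host 3: place 9 vCPU, 23 vCPU left
host 3: place 17 vCPU, 6 vCPU left
host 4: place 21 vCPU, 11 vCPU left
host 5: place 19 vCPU, 13 vCPU left
host 6: place 19 vCPU, 13 vCPU left
host 7: place 23 vCPU, 9 vCPU left
host 8: place 21 vCPU, 11 vCPU left
host 9: place 24 vCPU, 8 vCPU left
host 10: place 24 vCPU, 8 vCPU left
host 9: place 8 vCPU, 0 vCPU left
host 11: place 19 vCPU, 13 vCPU left
host 12: place 22 vCPU, 10 vCPU left
12 hosts × 32 vCPU = 384 vCPU; used 285 vCPU; unused 99 vCPU.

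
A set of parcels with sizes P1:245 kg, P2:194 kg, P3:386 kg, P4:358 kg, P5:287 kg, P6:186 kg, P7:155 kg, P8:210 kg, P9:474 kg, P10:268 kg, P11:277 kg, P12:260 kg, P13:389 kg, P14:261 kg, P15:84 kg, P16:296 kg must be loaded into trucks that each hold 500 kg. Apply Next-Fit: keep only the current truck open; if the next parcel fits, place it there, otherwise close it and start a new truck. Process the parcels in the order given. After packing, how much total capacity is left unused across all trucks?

1670

Put P1 (245 kg) in truck 1; 255 kg remain.
Put P2 (194 kg) in truck 1; 61 kg remain.
Put P3 (386 kg) in truck 2; 114 kg remain.
Put P4 (358 kg) in truck 3; 142 kg remain.
Put P5 (287 kg) in truck 4; 213 kg remain.
Put P6 (186 kg) in truck 4; 27 kg remain.
Put P7 (155 kg) in truck 5; 345 kg remain.
Put P8 (210 kg) in truck 5; 135 kg remain.
Put P9 (474 kg) in truck 6; 26 kg remain.
Put P10 (268 kg) in truck 7; 232 kg remain.
Put P11 (277 kg) in truck 8; 223 kg remain.
Put P12 (260 kg) in truck 9; 240 kg remain.
Put P13 (389 kg) in truck 10; 111 kg remain.
Put P14 (261 kg) in truck 11; 239 kg remain.
Put P15 (84 kg) in truck 11; 155 kg remain.
Put P16 (296 kg) in truck 12; 204 kg remain.
12 trucks × 500 kg = 6000 kg; used 4330 kg; unused 1670 kg.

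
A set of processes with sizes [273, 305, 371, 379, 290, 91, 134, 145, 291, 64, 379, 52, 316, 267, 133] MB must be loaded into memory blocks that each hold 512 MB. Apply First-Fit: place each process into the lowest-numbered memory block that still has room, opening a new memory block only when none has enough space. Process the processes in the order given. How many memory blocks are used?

273 MB → memory block 1 (remaining 239 MB)
305 MB → memory block 2 (remaining 207 MB)
371 MB → memory block 3 (remaining 141 MB)
379 MB → memory block 4 (remaining 133 MB)
290 MB → memory block 5 (remaining 222 MB)
91 MB → memory block 1 (remaining 148 MB)
134 MB → memory block 1 (remaining 14 MB)
145 MB → memory block 2 (remaining 62 MB)
291 MB → memory block 6 (remaining 221 MB)
64 MB → memory block 3 (remaining 77 MB)
379 MB → memory block 7 (remaining 133 MB)
52 MB → memory block 2 (remaining 10 MB)
316 MB → memory block 8 (remaining 196 MB)
267 MB → memory block 9 (remaining 245 MB)
133 MB → memory block 4 (remaining 0 MB)
Final memory blocks: [273,91,134] [305,145,52] [371,64] [379,133] [290] [291] [379] [316] [267].

9 memory blocks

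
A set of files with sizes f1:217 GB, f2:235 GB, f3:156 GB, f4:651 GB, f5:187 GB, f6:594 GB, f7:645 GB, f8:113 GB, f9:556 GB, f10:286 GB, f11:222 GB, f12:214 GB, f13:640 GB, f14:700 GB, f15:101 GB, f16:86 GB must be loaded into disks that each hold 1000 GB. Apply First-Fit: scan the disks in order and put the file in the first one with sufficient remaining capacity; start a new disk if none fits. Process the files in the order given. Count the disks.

Put f1 (217 GB) in disk 1; 783 GB remain.
Put f2 (235 GB) in disk 1; 548 GB remain.
Put f3 (156 GB) in disk 1; 392 GB remain.
Put f4 (651 GB) in disk 2; 349 GB remain.
Put f5 (187 GB) in disk 1; 205 GB remain.
Put f6 (594 GB) in disk 3; 406 GB remain.
Put f7 (645 GB) in disk 4; 355 GB remain.
Put f8 (113 GB) in disk 1; 92 GB remain.
Put f9 (556 GB) in disk 5; 444 GB remain.
Put f10 (286 GB) in disk 2; 63 GB remain.
Put f11 (222 GB) in disk 3; 184 GB remain.
Put f12 (214 GB) in disk 4; 141 GB remain.
Put f13 (640 GB) in disk 6; 360 GB remain.
Put f14 (700 GB) in disk 7; 300 GB remain.
Put f15 (101 GB) in disk 3; 83 GB remain.
Put f16 (86 GB) in disk 1; 6 GB remain.

7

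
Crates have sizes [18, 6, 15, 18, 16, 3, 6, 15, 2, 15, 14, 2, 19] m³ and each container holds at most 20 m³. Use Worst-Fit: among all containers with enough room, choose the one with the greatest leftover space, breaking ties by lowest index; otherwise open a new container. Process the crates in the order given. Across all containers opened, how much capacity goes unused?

31

Put 18 m³ in container 1; 2 m³ remain.
Put 6 m³ in container 2; 14 m³ remain.
Put 15 m³ in container 3; 5 m³ remain.
Put 18 m³ in container 4; 2 m³ remain.
Put 16 m³ in container 5; 4 m³ remain.
Put 3 m³ in container 2; 11 m³ remain.
Put 6 m³ in container 2; 5 m³ remain.
Put 15 m³ in container 6; 5 m³ remain.
Put 2 m³ in container 2; 3 m³ remain.
Put 15 m³ in container 7; 5 m³ remain.
Put 14 m³ in container 8; 6 m³ remain.
Put 2 m³ in container 8; 4 m³ remain.
Put 19 m³ in container 9; 1 m³ remain.
9 containers × 20 m³ = 180 m³; used 149 m³; unused 31 m³.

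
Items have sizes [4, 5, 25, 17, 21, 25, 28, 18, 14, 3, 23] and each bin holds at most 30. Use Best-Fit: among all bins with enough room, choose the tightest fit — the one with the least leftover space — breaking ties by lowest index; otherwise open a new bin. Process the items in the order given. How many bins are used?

bin 1: place 4, 26 left
bin 1: place 5, 21 left
bin 2: place 25, 5 left
bin 1: place 17, 4 left
bin 3: place 21, 9 left
bin 4: place 25, 5 left
bin 5: place 28, 2 left
bin 6: place 18, 12 left
bin 7: place 14, 16 left
bin 1: place 3, 1 left
bin 8: place 23, 7 left

8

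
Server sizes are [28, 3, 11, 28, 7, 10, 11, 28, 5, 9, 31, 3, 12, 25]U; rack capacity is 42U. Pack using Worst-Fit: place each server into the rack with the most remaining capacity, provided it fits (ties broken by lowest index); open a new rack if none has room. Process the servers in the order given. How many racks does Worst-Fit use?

6

Put 28U in rack 1; 14U remain.
Put 3U in rack 1; 11U remain.
Put 11U in rack 1; 0U remain.
Put 28U in rack 2; 14U remain.
Put 7U in rack 2; 7U remain.
Put 10U in rack 3; 32U remain.
Put 11U in rack 3; 21U remain.
Put 28U in rack 4; 14U remain.
Put 5U in rack 3; 16U remain.
Put 9U in rack 3; 7U remain.
Put 31U in rack 5; 11U remain.
Put 3U in rack 4; 11U remain.
Put 12U in rack 6; 30U remain.
Put 25U in rack 6; 5U remain.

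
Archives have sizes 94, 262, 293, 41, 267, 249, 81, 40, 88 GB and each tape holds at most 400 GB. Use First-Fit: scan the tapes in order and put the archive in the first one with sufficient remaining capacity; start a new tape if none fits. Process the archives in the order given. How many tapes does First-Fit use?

94 GB → tape 1 (remaining 306 GB)
262 GB → tape 1 (remaining 44 GB)
293 GB → tape 2 (remaining 107 GB)
41 GB → tape 1 (remaining 3 GB)
267 GB → tape 3 (remaining 133 GB)
249 GB → tape 4 (remaining 151 GB)
81 GB → tape 2 (remaining 26 GB)
40 GB → tape 3 (remaining 93 GB)
88 GB → tape 3 (remaining 5 GB)

4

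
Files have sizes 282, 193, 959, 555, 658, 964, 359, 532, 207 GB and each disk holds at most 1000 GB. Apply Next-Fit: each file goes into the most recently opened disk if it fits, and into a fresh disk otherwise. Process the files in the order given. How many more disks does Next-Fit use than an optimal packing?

2

Next-Fit: [282,193] [959] [555] [658] [964] [359,532] [207] → 7 disks.
Total size 4709 GB; any packing needs at least ⌈4709/1000⌉ = 5 disks.
An optimal packing achieves that bound: [964] [959] [658,282] [555,359] [532,207,193] → 5 disks.
Excess: 7 − 5 = 2.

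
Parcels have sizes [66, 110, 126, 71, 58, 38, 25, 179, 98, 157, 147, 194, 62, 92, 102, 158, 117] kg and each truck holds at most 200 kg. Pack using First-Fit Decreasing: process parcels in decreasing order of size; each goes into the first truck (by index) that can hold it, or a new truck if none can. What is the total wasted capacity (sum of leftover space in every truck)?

200

Sorted descending: 194, 179, 158, 157, 147, 126, 117, 110, 102, 98, 92, 71, 66, 62, 58, 38, 25.
truck 1: place 194 kg, 6 kg left
truck 2: place 179 kg, 21 kg left
truck 3: place 158 kg, 42 kg left
truck 4: place 157 kg, 43 kg left
truck 5: place 147 kg, 53 kg left
truck 6: place 126 kg, 74 kg left
truck 7: place 117 kg, 83 kg left
truck 8: place 110 kg, 90 kg left
truck 9: place 102 kg, 98 kg left
truck 9: place 98 kg, 0 kg left
truck 10: place 92 kg, 108 kg left
truck 6: place 71 kg, 3 kg left
truck 7: place 66 kg, 17 kg left
truck 8: place 62 kg, 28 kg left
truck 10: place 58 kg, 50 kg left
truck 3: place 38 kg, 4 kg left
truck 4: place 25 kg, 18 kg left
10 trucks × 200 kg = 2000 kg; used 1800 kg; unused 200 kg.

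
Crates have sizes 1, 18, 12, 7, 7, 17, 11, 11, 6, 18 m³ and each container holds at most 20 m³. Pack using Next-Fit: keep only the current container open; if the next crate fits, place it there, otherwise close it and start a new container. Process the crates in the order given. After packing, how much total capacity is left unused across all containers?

32

Put 1 m³ in container 1; 19 m³ remain.
Put 18 m³ in container 1; 1 m³ remain.
Put 12 m³ in container 2; 8 m³ remain.
Put 7 m³ in container 2; 1 m³ remain.
Put 7 m³ in container 3; 13 m³ remain.
Put 17 m³ in container 4; 3 m³ remain.
Put 11 m³ in container 5; 9 m³ remain.
Put 11 m³ in container 6; 9 m³ remain.
Put 6 m³ in container 6; 3 m³ remain.
Put 18 m³ in container 7; 2 m³ remain.
7 containers × 20 m³ = 140 m³; used 108 m³; unused 32 m³.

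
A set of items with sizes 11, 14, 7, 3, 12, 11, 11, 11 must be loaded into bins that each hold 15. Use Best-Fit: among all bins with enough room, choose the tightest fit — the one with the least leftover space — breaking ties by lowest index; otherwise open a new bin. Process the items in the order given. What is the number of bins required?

7

Put 11 in bin 1; 4 remain.
Put 14 in bin 2; 1 remain.
Put 7 in bin 3; 8 remain.
Put 3 in bin 1; 1 remain.
Put 12 in bin 4; 3 remain.
Put 11 in bin 5; 4 remain.
Put 11 in bin 6; 4 remain.
Put 11 in bin 7; 4 remain.
Final bins: [11,3] [14] [7] [12] [11] [11] [11].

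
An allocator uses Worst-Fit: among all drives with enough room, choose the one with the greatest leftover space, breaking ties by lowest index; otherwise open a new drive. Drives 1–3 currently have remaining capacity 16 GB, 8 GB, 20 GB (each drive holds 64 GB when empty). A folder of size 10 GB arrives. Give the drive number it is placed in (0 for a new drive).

3

Drives with room: drive 1 (16 GB), drive 3 (20 GB).
Most room is drive 3 with 20 GB free.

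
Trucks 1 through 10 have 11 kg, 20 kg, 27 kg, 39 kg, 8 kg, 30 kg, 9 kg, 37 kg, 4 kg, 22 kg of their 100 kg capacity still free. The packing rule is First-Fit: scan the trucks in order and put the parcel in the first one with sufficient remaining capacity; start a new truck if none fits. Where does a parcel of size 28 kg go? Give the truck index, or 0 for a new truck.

Trucks with room: truck 4 (39 kg), truck 6 (30 kg), truck 8 (37 kg).
The first with room is truck 4.

4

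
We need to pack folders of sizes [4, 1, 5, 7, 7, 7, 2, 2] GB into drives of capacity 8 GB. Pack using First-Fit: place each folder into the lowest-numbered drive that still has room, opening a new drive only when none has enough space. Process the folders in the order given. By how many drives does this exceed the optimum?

0

First-Fit: [4,1,2] [5,2] [7] [7] [7] → 5 drives.
Total size 35 GB; any packing needs at least ⌈35/8⌉ = 5 drives.
So 5 is already optimal.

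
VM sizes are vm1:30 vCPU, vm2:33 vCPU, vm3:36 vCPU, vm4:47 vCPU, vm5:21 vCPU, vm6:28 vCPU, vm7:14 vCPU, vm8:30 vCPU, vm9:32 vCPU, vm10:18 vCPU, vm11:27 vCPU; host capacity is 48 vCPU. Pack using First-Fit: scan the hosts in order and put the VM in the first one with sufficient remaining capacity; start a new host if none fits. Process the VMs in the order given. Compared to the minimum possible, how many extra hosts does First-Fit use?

First-Fit: [30,14] [33] [36] [47] [21,18] [28] [30] [32] [27] → 9 hosts.
8 VMs exceed 24 vCPU (half the capacity), and no two of those can share a host, so at least 8 hosts are needed.
An optimal packing achieves that bound: [47] [36] [33,14] [32] [30,18] [30] [28] [27,21] → 8 hosts.
Excess: 9 − 8 = 1.

1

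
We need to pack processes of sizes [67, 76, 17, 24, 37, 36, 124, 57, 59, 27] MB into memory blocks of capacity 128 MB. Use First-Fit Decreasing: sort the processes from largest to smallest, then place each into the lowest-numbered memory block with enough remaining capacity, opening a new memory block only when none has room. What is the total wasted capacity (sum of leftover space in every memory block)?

Sorted descending: 124, 76, 67, 59, 57, 37, 36, 27, 24, 17.
memory block 1: place 124 MB, 4 MB left
memory block 2: place 76 MB, 52 MB left
memory block 3: place 67 MB, 61 MB left
memory block 3: place 59 MB, 2 MB left
memory block 4: place 57 MB, 71 MB left
memory block 2: place 37 MB, 15 MB left
memory block 4: place 36 MB, 35 MB left
memory block 4: place 27 MB, 8 MB left
memory block 5: place 24 MB, 104 MB left
memory block 5: place 17 MB, 87 MB left
5 memory blocks × 128 MB = 640 MB; used 524 MB; unused 116 MB.

116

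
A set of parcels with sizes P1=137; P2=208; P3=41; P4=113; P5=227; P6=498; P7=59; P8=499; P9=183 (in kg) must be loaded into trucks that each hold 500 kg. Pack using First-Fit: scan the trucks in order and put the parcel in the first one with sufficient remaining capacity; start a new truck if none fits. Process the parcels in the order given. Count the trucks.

Put P1 (137 kg) in truck 1; 363 kg remain.
Put P2 (208 kg) in truck 1; 155 kg remain.
Put P3 (41 kg) in truck 1; 114 kg remain.
Put P4 (113 kg) in truck 1; 1 kg remain.
Put P5 (227 kg) in truck 2; 273 kg remain.
Put P6 (498 kg) in truck 3; 2 kg remain.
Put P7 (59 kg) in truck 2; 214 kg remain.
Put P8 (499 kg) in truck 4; 1 kg remain.
Put P9 (183 kg) in truck 2; 31 kg remain.
Final trucks: [137,208,41,113] [227,59,183] [498] [499].

4 trucks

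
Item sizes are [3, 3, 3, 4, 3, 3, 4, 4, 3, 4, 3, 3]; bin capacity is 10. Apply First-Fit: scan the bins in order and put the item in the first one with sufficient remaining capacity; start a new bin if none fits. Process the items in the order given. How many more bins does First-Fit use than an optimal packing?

First-Fit: [3,3,3] [4,3,3] [4,4] [3,4,3] [3] → 5 bins.
Total size 40; any packing needs at least ⌈40/10⌉ = 4 bins.
An optimal packing achieves that bound: [4,3,3] [4,3,3] [4,3,3] [4,3,3] → 4 bins.
Excess: 5 − 4 = 1.

1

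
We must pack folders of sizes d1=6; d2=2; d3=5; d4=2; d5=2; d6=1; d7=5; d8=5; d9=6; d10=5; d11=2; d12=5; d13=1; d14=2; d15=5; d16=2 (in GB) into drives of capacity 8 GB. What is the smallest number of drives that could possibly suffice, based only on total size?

Total size = 6 + 2 + 5 + 2 + 2 + 1 + 5 + 5 + 6 + 5 + 2 + 5 + 1 + 2 + 5 + 2 = 56 GB.
⌈56 / 8⌉ = 7.

7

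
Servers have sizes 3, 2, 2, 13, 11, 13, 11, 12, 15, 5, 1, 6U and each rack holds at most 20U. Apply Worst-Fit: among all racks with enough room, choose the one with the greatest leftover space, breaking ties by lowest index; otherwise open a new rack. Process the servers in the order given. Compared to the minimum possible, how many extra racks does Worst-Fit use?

0

Worst-Fit: [3,2,2,13] [11,5] [13] [11,1,6] [12] [15] → 6 racks.
6 servers exceed 10U (half the capacity), and no two of those can share a rack, so at least 6 racks are needed.
So 6 is already optimal.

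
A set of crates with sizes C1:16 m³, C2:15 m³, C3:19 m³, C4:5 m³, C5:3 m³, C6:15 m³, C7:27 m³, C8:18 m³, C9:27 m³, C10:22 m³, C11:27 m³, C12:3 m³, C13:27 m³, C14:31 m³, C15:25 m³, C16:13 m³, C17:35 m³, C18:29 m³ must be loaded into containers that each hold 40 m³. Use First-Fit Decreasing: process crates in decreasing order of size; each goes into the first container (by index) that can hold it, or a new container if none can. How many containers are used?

Sorted descending: 35, 31, 29, 27, 27, 27, 27, 25, 22, 19, 18, 16, 15, 15, 13, 5, 3, 3.
35 m³ → container 1 (remaining 5 m³)
31 m³ → container 2 (remaining 9 m³)
29 m³ → container 3 (remaining 11 m³)
27 m³ → container 4 (remaining 13 m³)
27 m³ → container 5 (remaining 13 m³)
27 m³ → container 6 (remaining 13 m³)
27 m³ → container 7 (remaining 13 m³)
25 m³ → container 8 (remaining 15 m³)
22 m³ → container 9 (remaining 18 m³)
19 m³ → container 10 (remaining 21 m³)
18 m³ → container 9 (remaining 0 m³)
16 m³ → container 10 (remaining 5 m³)
15 m³ → container 8 (remaining 0 m³)
15 m³ → container 11 (remaining 25 m³)
13 m³ → container 4 (remaining 0 m³)
5 m³ → container 1 (remaining 0 m³)
3 m³ → container 2 (remaining 6 m³)
3 m³ → container 2 (remaining 3 m³)
Final containers: [35,5] [31,3,3] [29] [27,13] [27] [27] [27] [25,15] [22,18] [19,16] [15].

11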